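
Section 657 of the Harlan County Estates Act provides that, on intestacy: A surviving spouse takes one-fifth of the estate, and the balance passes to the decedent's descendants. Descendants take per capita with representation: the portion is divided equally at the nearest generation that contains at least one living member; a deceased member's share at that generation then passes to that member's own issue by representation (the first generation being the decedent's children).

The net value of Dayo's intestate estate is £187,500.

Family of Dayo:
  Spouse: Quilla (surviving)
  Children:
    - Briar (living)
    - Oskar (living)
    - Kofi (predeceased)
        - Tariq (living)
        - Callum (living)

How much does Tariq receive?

Tariq receives £25,000.

Quilla takes one-fifth of £187,500 = £37,500. The remaining £150,000 passes to the descendants.
The descendants' portion (£150,000) is divided into 3 shares of £50,000: Briar and Oskar each take £50,000; Kofi's £50,000 share passes to Kofi's issue.
Kofi's share (£50,000) is divided into 2 shares of £25,000: Tariq and Callum each take £25,000.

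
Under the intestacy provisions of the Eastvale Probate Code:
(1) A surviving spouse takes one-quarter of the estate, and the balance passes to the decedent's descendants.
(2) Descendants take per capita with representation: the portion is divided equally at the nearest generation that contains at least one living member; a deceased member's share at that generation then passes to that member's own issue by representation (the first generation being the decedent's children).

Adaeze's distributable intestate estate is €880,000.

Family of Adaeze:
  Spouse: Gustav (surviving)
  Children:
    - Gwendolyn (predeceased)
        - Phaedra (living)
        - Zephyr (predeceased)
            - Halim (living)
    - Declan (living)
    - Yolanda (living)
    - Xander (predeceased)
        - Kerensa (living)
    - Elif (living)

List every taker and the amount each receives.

Gustav takes one-quarter of €880,000 = €220,000. The remaining €660,000 passes to the descendants.
The descendants' portion (€660,000) is divided into 5 shares of €132,000: Declan, Yolanda, and Elif each take €132,000; Gwendolyn's €132,000 share passes to Gwendolyn's issue; Xander's €132,000 share passes to Xander's issue.
Gwendolyn's share (€132,000) is divided into 2 shares of €66,000: Phaedra takes €66,000; Zephyr's €66,000 share passes to Zephyr's issue.
Zephyr's share (€66,000) passes entirely to Halim.
Xander's share (€132,000) passes entirely to Kerensa.

Gustav: €220,000; Phaedra: €66,000; Halim: €66,000; Declan: €132,000; Yolanda: €132,000; Kerensa: €132,000; Elif: €132,000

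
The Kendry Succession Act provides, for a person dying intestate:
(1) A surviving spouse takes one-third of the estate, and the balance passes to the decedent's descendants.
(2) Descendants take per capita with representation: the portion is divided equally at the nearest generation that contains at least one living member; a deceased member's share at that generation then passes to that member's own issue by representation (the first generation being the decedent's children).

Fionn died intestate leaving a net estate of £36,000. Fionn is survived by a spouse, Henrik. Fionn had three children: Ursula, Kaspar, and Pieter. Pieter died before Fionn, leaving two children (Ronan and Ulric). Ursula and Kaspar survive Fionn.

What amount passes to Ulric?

Ulric receives £4,000.

Henrik takes one-third of £36,000 = £12,000. The remaining £24,000 passes to the descendants.
The descendants' portion (£24,000) is divided into 3 shares of £8,000: Ursula and Kaspar each take £8,000; Pieter's £8,000 share passes to Pieter's issue.
Pieter's share (£8,000) is divided into 2 shares of £4,000: Ronan and Ulric each take £4,000.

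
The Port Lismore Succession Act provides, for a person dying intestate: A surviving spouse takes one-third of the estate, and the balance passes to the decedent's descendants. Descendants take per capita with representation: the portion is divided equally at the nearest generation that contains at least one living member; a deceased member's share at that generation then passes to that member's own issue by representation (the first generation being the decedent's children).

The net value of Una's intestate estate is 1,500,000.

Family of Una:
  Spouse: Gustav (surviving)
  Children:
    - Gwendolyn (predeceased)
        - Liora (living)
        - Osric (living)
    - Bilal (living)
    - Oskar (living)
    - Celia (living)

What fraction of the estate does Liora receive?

Liora receives 1/12 of the estate.

Gustav takes one-third of 1,500,000 = 500,000. The remaining 1,000,000 passes to the descendants.
The descendants' portion (1,000,000) is divided into 4 shares of 250,000: Bilal, Oskar, and Celia each take 250,000; Gwendolyn's 250,000 share passes to Gwendolyn's issue.
Gwendolyn's share (250,000) is divided into 2 shares of 125,000: Liora and Osric each take 125,000.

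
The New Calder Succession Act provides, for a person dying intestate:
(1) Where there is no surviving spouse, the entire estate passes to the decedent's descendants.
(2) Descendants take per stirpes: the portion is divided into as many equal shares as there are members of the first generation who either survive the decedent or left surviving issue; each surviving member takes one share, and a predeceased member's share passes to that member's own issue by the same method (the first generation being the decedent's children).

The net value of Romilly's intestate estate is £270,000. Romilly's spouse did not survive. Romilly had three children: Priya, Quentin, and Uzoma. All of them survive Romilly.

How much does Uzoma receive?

The entire £270,000 passes to the descendants.
That amount (£270,000) is divided into 3 shares of £90,000: Priya, Quentin, and Uzoma each take £90,000.

Uzoma receives £90,000.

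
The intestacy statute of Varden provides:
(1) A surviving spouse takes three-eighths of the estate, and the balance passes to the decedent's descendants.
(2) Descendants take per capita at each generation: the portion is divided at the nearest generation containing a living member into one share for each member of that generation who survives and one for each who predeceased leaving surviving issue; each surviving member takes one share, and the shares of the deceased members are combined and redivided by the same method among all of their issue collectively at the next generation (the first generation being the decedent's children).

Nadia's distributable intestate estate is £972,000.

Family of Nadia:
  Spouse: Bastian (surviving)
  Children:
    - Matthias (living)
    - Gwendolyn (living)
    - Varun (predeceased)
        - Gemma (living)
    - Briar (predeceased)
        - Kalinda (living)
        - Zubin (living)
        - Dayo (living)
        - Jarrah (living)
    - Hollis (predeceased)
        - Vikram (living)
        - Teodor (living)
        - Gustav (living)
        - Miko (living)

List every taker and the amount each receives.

Bastian takes three-eighths of £972,000 = £364,500. The remaining £607,500 passes to the descendants.
The descendants' portion (£607,500) is divided at the children's generation into 5 shares of £121,500. Matthias and Gwendolyn each take £121,500. The 3 shares of the deceased (Varun, Briar, and Hollis) are combined into a pool of £364,500.
That pool (£364,500) is divided at the grandchildren's generation equally among Gemma, Kalinda, Zubin, Dayo, Jarrah, Vikram, Teodor, Gustav, and Miko: £40,500 each.

Bastian: £364,500; Matthias: £121,500; Gwendolyn: £121,500; Gemma: £40,500; Kalinda: £40,500; Zubin: £40,500; Dayo: £40,500; Jarrah: £40,500; Vikram: £40,500; Teodor: £40,500; Gustav: £40,500; Miko: £40,500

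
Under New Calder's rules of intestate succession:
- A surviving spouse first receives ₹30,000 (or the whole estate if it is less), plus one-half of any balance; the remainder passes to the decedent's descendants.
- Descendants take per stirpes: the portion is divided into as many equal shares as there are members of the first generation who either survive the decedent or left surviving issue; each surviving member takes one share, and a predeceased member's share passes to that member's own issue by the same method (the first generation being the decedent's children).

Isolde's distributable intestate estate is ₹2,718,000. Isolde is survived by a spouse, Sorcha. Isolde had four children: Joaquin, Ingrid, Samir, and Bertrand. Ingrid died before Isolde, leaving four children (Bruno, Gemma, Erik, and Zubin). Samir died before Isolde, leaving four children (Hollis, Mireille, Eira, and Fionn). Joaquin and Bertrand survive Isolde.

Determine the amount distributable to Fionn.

Fionn receives ₹84,000.

Sorcha first takes ₹30,000, leaving a balance of ₹2,688,000. Sorcha then takes one-half of the balance (₹1,344,000), for a total of ₹1,374,000. The remaining ₹1,344,000 passes to the descendants.
The descendants' portion (₹1,344,000) is divided into 4 shares of ₹336,000: Joaquin and Bertrand each take ₹336,000; Ingrid's ₹336,000 share passes to Ingrid's issue; Samir's ₹336,000 share passes to Samir's issue.
Ingrid's share (₹336,000) is divided into 4 shares of ₹84,000: Bruno, Gemma, Erik, and Zubin each take ₹84,000.
Samir's share (₹336,000) is divided into 4 shares of ₹84,000: Hollis, Mireille, Eira, and Fionn each take ₹84,000.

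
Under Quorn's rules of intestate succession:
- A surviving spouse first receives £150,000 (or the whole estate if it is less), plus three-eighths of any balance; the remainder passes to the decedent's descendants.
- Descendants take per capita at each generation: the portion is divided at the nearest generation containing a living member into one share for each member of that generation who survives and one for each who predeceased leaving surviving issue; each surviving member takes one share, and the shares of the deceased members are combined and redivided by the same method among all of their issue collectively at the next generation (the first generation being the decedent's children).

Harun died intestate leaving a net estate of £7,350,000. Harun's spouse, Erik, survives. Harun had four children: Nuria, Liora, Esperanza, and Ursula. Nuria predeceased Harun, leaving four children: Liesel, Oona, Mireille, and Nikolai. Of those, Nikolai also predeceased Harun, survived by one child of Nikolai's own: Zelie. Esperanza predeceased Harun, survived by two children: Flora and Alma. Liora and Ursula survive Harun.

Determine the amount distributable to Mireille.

Mireille receives £375,000.

Erik first takes £150,000, leaving a balance of £7,200,000. Erik then takes three-eighths of the balance (£2,700,000), for a total of £2,850,000. The remaining £4,500,000 passes to the descendants.
The descendants' portion (£4,500,000) is divided at the children's generation into 4 shares of £1,125,000. Liora and Ursula each take £1,125,000. The 2 shares of the deceased (Nuria and Esperanza) are combined into a pool of £2,250,000.
That pool (£2,250,000) is divided at the grandchildren's generation into 6 shares of £375,000. Liesel, Oona, Mireille, Flora, and Alma each take £375,000. The remaining share for the deceased Nikolai (£375,000) is carried to the next generation.
That pool (£375,000) passes entirely to Zelie, the sole taker at the great-grandchildren's generation.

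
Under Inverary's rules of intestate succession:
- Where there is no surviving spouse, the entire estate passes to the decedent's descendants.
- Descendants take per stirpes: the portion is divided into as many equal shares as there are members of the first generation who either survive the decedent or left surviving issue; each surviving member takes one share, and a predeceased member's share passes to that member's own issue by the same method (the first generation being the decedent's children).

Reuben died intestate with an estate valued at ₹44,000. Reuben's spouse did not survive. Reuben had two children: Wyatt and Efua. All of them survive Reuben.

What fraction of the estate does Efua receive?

Efua receives 1/2 of the estate.

The entire ₹44,000 passes to the descendants.
That amount (₹44,000) is divided into 2 shares of ₹22,000: Wyatt and Efua each take ₹22,000.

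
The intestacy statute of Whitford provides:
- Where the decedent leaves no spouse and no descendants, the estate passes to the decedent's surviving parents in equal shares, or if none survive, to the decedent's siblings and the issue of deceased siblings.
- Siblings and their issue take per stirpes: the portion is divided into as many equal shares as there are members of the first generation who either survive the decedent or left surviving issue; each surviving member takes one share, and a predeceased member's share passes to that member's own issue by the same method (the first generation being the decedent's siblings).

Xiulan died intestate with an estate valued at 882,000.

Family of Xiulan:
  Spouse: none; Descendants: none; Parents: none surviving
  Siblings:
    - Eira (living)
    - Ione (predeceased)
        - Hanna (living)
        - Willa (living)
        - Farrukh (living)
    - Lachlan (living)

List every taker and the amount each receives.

The entire 882,000 passes to the siblings and their issue.
That amount (882,000) is divided into 3 shares of 294,000: Eira and Lachlan each take 294,000; Ione's 294,000 share passes to Ione's issue.
Ione's share (294,000) is divided into 3 shares of 98,000: Hanna, Willa, and Farrukh each take 98,000.

Eira: 294,000; Hanna: 98,000; Willa: 98,000; Farrukh: 98,000; Lachlan: 294,000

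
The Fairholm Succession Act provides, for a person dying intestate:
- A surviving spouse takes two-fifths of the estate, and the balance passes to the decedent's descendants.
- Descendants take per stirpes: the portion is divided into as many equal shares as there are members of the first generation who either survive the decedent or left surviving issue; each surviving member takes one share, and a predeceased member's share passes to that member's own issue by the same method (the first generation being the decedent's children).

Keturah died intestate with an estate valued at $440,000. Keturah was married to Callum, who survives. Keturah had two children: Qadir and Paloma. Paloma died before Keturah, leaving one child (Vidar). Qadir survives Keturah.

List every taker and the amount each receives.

Callum: $176,000; Qadir: $132,000; Vidar: $132,000

Callum takes two-fifths of $440,000 = $176,000. The remaining $264,000 passes to the descendants.
The descendants' portion ($264,000) is divided into 2 shares of $132,000: Qadir takes $132,000; Paloma's $132,000 share passes to Paloma's issue.
Paloma's share ($132,000) passes entirely to Vidar.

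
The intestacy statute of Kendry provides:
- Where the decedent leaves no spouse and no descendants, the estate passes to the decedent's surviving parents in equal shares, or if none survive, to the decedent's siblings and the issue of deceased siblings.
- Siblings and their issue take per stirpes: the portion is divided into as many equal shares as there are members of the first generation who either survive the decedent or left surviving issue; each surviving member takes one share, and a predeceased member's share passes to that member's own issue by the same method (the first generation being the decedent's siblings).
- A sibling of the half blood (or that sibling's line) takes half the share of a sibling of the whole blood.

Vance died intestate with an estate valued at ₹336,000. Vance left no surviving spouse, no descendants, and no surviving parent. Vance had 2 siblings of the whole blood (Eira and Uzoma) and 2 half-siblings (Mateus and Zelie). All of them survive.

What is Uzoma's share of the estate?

Uzoma receives ₹112,000.

The entire ₹336,000 passes to the siblings and their issue.
Counting each half-blood sibling's line as half a unit, there are 3 units in ₹336,000, so one unit is ₹112,000. Whole-blood lines (Eira and Uzoma) take ₹112,000 each; half-blood lines (Mateus and Zelie) take ₹56,000 each.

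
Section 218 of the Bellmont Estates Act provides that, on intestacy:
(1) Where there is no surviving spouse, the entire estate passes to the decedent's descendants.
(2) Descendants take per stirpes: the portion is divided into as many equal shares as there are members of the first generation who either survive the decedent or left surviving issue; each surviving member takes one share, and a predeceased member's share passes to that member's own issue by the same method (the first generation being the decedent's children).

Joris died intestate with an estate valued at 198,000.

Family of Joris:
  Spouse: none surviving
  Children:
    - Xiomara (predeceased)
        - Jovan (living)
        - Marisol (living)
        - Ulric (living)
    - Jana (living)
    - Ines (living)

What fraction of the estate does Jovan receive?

Jovan receives 1/9 of the estate.

The entire 198,000 passes to the descendants.
That amount (198,000) is divided into 3 shares of 66,000: Jana and Ines each take 66,000; Xiomara's 66,000 share passes to Xiomara's issue.
Xiomara's share (66,000) is divided into 3 shares of 22,000: Jovan, Marisol, and Ulric each take 22,000.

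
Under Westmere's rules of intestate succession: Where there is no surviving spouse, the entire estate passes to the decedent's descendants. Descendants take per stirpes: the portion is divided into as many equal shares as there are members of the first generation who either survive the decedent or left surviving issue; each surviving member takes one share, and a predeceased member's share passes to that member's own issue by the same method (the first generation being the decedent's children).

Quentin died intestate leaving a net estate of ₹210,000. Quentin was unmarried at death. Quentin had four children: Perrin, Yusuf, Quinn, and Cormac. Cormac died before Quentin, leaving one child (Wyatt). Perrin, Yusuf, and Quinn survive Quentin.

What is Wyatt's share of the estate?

The entire ₹210,000 passes to the descendants.
That amount (₹210,000) is divided into 4 shares of ₹52,500: Perrin, Yusuf, and Quinn each take ₹52,500; Cormac's ₹52,500 share passes to Cormac's issue.
Cormac's share (₹52,500) passes entirely to Wyatt.

Wyatt receives ₹52,500.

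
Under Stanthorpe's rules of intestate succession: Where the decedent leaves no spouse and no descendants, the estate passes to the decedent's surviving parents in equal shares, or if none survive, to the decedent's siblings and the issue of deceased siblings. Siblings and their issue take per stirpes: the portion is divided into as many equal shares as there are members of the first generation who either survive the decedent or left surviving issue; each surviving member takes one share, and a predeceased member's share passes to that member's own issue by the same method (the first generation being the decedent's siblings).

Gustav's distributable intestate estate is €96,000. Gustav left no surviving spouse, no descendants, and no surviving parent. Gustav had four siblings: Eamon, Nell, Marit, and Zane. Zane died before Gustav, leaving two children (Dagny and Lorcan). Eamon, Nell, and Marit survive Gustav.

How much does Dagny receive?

The entire €96,000 passes to the siblings and their issue.
That amount (€96,000) is divided into 4 shares of €24,000: Eamon, Nell, and Marit each take €24,000; Zane's €24,000 share passes to Zane's issue.
Zane's share (€24,000) is divided into 2 shares of €12,000: Dagny and Lorcan each take €12,000.

Dagny receives €12,000.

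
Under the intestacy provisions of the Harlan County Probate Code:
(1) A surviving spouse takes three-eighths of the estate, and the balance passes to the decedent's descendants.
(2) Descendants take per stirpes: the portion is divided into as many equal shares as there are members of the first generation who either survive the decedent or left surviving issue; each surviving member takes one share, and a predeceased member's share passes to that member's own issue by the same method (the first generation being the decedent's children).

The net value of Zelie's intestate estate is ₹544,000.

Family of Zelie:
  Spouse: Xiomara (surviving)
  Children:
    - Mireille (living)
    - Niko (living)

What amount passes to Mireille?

Mireille receives ₹170,000.

Xiomara takes three-eighths of ₹544,000 = ₹204,000. The remaining ₹340,000 passes to the descendants.
The descendants' portion (₹340,000) is divided into 2 shares of ₹170,000: Mireille and Niko each take ₹170,000.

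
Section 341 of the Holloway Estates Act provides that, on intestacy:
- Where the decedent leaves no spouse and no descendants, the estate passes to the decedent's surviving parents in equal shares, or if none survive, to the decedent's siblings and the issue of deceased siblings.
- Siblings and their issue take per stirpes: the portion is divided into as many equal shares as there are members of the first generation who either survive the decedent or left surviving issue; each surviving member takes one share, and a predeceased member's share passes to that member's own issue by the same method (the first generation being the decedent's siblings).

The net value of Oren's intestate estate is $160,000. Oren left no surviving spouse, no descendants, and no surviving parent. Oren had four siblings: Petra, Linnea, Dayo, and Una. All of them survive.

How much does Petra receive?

The entire $160,000 passes to the siblings and their issue.
That amount ($160,000) is divided into 4 shares of $40,000: Petra, Linnea, Dayo, and Una each take $40,000.

Petra receives $40,000.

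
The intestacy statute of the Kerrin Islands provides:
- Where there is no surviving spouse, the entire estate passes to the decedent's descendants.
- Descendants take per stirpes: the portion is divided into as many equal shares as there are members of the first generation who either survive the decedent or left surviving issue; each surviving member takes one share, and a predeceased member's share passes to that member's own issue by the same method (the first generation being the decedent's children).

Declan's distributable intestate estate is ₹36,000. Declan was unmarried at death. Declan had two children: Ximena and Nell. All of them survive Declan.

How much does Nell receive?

Nell receives ₹18,000.

The entire ₹36,000 passes to the descendants.
That amount (₹36,000) is divided into 2 shares of ₹18,000: Ximena and Nell each take ₹18,000.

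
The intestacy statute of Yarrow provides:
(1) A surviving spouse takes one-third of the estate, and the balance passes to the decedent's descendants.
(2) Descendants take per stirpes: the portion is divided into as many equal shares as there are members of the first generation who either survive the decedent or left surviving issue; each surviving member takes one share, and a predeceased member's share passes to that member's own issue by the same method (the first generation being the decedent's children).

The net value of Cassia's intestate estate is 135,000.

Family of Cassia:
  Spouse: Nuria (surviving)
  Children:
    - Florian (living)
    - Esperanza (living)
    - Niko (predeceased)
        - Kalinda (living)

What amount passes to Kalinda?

Nuria takes one-third of 135,000 = 45,000. The remaining 90,000 passes to the descendants.
The descendants' portion (90,000) is divided into 3 shares of 30,000: Florian and Esperanza each take 30,000; Niko's 30,000 share passes to Niko's issue.
Niko's share (30,000) passes entirely to Kalinda.

Kalinda receives 30,000.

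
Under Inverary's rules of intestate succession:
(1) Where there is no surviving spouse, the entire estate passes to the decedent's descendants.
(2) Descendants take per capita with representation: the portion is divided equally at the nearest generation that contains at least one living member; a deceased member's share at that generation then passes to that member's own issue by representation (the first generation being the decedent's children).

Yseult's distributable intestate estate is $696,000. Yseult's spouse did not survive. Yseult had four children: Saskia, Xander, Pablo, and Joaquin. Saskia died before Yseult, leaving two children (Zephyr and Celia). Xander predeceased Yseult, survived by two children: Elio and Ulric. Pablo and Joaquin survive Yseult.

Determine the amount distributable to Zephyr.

The entire $696,000 passes to the descendants.
That amount ($696,000) is divided into 4 shares of $174,000: Pablo and Joaquin each take $174,000; Saskia's $174,000 share passes to Saskia's issue; Xander's $174,000 share passes to Xander's issue.
Saskia's share ($174,000) is divided into 2 shares of $87,000: Zephyr and Celia each take $87,000.
Xander's share ($174,000) is divided into 2 shares of $87,000: Elio and Ulric each take $87,000.

Zephyr receives $87,000.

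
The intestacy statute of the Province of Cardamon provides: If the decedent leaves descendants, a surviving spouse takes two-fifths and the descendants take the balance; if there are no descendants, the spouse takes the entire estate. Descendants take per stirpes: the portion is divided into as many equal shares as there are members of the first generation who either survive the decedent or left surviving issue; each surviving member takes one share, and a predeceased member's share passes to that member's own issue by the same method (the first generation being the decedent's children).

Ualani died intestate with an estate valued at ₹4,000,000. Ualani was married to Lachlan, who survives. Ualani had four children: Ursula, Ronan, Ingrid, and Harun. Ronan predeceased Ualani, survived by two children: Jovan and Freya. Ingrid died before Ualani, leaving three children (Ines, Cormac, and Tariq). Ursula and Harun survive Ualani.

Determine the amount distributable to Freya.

Lachlan takes two-fifths of ₹4,000,000 = ₹1,600,000. The remaining ₹2,400,000 passes to the descendants.
The descendants' portion (₹2,400,000) is divided into 4 shares of ₹600,000: Ursula and Harun each take ₹600,000; Ronan's ₹600,000 share passes to Ronan's issue; Ingrid's ₹600,000 share passes to Ingrid's issue.
Ronan's share (₹600,000) is divided into 2 shares of ₹300,000: Jovan and Freya each take ₹300,000.
Ingrid's share (₹600,000) is divided into 3 shares of ₹200,000: Ines, Cormac, and Tariq each take ₹200,000.

Freya receives ₹300,000.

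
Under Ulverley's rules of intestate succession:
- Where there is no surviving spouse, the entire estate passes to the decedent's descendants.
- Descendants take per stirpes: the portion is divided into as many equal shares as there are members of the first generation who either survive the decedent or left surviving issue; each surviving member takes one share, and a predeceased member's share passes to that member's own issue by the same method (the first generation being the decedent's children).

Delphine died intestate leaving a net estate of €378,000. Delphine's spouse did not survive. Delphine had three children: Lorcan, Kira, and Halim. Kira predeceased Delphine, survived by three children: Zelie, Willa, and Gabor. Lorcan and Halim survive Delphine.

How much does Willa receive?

The entire €378,000 passes to the descendants.
That amount (€378,000) is divided into 3 shares of €126,000: Lorcan and Halim each take €126,000; Kira's €126,000 share passes to Kira's issue.
Kira's share (€126,000) is divided into 3 shares of €42,000: Zelie, Willa, and Gabor each take €42,000.

Willa receives €42,000.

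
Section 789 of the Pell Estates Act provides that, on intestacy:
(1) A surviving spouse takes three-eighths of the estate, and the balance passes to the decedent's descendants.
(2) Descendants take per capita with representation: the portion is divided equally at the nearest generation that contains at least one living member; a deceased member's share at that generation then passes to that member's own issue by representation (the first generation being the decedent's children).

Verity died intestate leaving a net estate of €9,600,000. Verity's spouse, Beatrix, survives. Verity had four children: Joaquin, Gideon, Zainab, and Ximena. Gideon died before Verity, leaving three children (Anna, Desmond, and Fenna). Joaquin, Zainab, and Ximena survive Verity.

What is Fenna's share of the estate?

Beatrix takes three-eighths of €9,600,000 = €3,600,000. The remaining €6,000,000 passes to the descendants.
The descendants' portion (€6,000,000) is divided into 4 shares of €1,500,000: Joaquin, Zainab, and Ximena each take €1,500,000; Gideon's €1,500,000 share passes to Gideon's issue.
Gideon's share (€1,500,000) is divided into 3 shares of €500,000: Anna, Desmond, and Fenna each take €500,000.

Fenna receives €500,000.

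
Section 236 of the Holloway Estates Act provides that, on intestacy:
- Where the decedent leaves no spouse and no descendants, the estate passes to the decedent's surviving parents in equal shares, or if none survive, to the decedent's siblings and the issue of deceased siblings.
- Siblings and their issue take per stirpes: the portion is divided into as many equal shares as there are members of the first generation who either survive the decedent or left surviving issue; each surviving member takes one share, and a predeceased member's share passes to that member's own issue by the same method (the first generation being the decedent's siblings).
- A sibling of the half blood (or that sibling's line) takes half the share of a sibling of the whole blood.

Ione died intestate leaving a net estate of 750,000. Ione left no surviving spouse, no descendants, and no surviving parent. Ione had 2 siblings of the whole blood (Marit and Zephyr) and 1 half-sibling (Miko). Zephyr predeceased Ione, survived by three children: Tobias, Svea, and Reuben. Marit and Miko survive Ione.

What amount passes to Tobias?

The entire 750,000 passes to the siblings and their issue.
Counting each half-blood sibling's line as half a unit, there are 5/2 units in 750,000, so one unit is 300,000. Whole-blood lines (Marit and Zephyr) take 300,000 each; half-blood lines (Miko) take 150,000 each.
Zephyr's share (300,000) is divided into 3 shares of 100,000: Tobias, Svea, and Reuben each take 100,000.

Tobias receives 100,000.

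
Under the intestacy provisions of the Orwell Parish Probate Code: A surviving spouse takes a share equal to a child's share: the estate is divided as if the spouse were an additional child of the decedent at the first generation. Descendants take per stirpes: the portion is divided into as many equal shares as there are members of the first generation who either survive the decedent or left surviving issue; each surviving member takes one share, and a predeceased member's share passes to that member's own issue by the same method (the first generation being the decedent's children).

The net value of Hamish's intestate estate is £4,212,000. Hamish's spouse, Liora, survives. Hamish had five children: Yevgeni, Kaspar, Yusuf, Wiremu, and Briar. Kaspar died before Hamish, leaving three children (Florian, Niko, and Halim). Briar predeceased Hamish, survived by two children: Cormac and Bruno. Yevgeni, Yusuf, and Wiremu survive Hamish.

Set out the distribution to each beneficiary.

Liora: £702,000; Yevgeni: £702,000; Florian: £234,000; Niko: £234,000; Halim: £234,000; Yusuf: £702,000; Wiremu: £702,000; Cormac: £351,000; Bruno: £351,000

The spouse counts as an additional share at the children's level, so there are 6 primary shares of £702,000. Liora takes one such share (£702,000).
The children's combined portion (£3,510,000) is divided into 5 shares of £702,000: Yevgeni, Yusuf, and Wiremu each take £702,000; Kaspar's £702,000 share passes to Kaspar's issue; Briar's £702,000 share passes to Briar's issue.
Kaspar's share (£702,000) is divided into 3 shares of £234,000: Florian, Niko, and Halim each take £234,000.
Briar's share (£702,000) is divided into 2 shares of £351,000: Cormac and Bruno each take £351,000.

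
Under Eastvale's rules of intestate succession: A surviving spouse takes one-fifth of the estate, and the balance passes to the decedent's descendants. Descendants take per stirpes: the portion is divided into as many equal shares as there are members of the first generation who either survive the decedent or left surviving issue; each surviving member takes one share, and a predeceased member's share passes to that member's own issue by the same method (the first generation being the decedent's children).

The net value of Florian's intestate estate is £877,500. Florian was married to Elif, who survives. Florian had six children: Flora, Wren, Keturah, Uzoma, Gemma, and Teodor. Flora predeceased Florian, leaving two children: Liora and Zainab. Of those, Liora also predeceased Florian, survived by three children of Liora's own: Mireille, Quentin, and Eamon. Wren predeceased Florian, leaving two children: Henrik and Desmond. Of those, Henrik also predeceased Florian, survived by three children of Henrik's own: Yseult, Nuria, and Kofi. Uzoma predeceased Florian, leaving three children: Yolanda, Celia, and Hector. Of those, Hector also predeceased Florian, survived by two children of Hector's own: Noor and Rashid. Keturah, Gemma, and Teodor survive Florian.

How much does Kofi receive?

Elif takes one-fifth of £877,500 = £175,500. The remaining £702,000 passes to the descendants.
The descendants' portion (£702,000) is divided into 6 shares of £117,000: Keturah, Gemma, and Teodor each take £117,000; Flora's £117,000 share passes to Flora's issue; Wren's £117,000 share passes to Wren's issue; Uzoma's £117,000 share passes to Uzoma's issue.
Flora's share (£117,000) is divided into 2 shares of £58,500: Zainab takes £58,500; Liora's £58,500 share passes to Liora's issue.
Liora's share (£58,500) is divided into 3 shares of £19,500: Mireille, Quentin, and Eamon each take £19,500.
Wren's share (£117,000) is divided into 2 shares of £58,500: Desmond takes £58,500; Henrik's £58,500 share passes to Henrik's issue.
Henrik's share (£58,500) is divided into 3 shares of £19,500: Yseult, Nuria, and Kofi each take £19,500.
Uzoma's share (£117,000) is divided into 3 shares of £39,000: Yolanda and Celia each take £39,000; Hector's £39,000 share passes to Hector's issue.
Hector's share (£39,000) is divided into 2 shares of £19,500: Noor and Rashid each take £19,500.

Kofi receives £19,500.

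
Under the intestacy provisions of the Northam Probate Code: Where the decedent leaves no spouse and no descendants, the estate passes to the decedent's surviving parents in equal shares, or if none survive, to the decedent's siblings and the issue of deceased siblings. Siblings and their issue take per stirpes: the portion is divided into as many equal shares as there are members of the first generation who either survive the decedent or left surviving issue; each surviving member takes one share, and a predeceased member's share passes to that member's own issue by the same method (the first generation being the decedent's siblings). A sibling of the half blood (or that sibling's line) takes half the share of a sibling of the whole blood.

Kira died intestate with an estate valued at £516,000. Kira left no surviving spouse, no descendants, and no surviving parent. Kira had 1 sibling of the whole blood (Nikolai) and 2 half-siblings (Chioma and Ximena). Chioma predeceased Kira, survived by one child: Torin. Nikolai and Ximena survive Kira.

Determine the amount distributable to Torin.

The entire £516,000 passes to the siblings and their issue.
Counting each half-blood sibling's line as half a unit, there are 2 units in £516,000, so one unit is £258,000. Whole-blood lines (Nikolai) take £258,000 each; half-blood lines (Chioma and Ximena) take £129,000 each.
Chioma's share (£129,000) passes entirely to Torin.

Torin receives £129,000.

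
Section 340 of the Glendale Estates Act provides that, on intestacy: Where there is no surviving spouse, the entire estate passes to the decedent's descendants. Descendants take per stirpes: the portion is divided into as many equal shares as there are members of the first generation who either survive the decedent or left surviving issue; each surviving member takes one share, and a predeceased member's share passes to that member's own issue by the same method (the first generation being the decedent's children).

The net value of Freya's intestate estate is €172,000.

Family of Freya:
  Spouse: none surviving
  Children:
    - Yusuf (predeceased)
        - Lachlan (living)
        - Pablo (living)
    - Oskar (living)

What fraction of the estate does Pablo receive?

The entire €172,000 passes to the descendants.
That amount (€172,000) is divided into 2 shares of €86,000: Oskar takes €86,000; Yusuf's €86,000 share passes to Yusuf's issue.
Yusuf's share (€86,000) is divided into 2 shares of €43,000: Lachlan and Pablo each take €43,000.

Pablo receives 1/4 of the estate.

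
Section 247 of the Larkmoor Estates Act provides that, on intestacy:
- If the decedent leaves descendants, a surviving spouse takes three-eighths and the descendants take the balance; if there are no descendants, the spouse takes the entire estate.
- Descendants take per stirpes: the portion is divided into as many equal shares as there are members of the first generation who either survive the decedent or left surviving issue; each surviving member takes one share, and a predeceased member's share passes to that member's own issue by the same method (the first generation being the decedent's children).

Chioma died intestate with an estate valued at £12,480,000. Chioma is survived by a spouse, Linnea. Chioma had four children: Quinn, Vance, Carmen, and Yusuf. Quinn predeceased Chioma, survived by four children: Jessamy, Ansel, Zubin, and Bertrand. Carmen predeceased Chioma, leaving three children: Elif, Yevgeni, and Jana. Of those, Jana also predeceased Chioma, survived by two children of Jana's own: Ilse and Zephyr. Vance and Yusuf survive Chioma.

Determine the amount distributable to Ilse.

Ilse receives £325,000.

Linnea takes three-eighths of £12,480,000 = £4,680,000. The remaining £7,800,000 passes to the descendants.
The descendants' portion (£7,800,000) is divided into 4 shares of £1,950,000: Vance and Yusuf each take £1,950,000; Quinn's £1,950,000 share passes to Quinn's issue; Carmen's £1,950,000 share passes to Carmen's issue.
Quinn's share (£1,950,000) is divided into 4 shares of £487,500: Jessamy, Ansel, Zubin, and Bertrand each take £487,500.
Carmen's share (£1,950,000) is divided into 3 shares of £650,000: Elif and Yevgeni each take £650,000; Jana's £650,000 share passes to Jana's issue.
Jana's share (£650,000) is divided into 2 shares of £325,000: Ilse and Zephyr each take £325,000.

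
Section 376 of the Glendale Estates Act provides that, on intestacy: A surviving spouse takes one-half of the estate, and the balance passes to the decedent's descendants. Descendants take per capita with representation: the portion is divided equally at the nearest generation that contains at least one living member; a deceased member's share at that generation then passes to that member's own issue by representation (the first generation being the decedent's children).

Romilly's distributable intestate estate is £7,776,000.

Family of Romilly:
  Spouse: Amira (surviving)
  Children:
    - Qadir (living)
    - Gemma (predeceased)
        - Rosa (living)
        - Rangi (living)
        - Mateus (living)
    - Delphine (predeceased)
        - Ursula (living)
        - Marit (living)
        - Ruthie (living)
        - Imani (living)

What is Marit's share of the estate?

Marit receives £324,000.

Amira takes one-half of £7,776,000 = £3,888,000. The remaining £3,888,000 passes to the descendants.
The descendants' portion (£3,888,000) is divided into 3 shares of £1,296,000: Qadir takes £1,296,000; Gemma's £1,296,000 share passes to Gemma's issue; Delphine's £1,296,000 share passes to Delphine's issue.
Gemma's share (£1,296,000) is divided into 3 shares of £432,000: Rosa, Rangi, and Mateus each take £432,000.
Delphine's share (£1,296,000) is divided into 4 shares of £324,000: Ursula, Marit, Ruthie, and Imani each take £324,000.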